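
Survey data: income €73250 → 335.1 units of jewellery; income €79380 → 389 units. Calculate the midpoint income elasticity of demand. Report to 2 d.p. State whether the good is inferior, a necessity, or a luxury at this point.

ΔQ = 389 − 335.1 = 53.9; midpoint Q̄ = (335.1 + 389)/2 = 362.05.
ΔI = 79380 − 73250 = 6130; midpoint Ī = (73250 + 79380)/2 = 76315.
η = (ΔQ/Q̄) ÷ (ΔI/Ī) = (53.9/362.05) ÷ (6130/76315) = 1.85.
η > 1 ⇒ luxury.

1.85 (luxury)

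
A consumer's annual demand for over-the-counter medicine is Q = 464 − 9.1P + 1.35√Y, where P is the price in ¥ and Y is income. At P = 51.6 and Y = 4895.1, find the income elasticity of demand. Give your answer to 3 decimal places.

0.531

At P = 51.6, Y = 4895.1: Q = 88.893.
Holding P constant, ∂Q/∂Y = 1.35/(2√Y) = 0.00964768.
η_Y = (∂Q/∂Y)·(Y/Q) = 0.00964768 × (4895.1/88.893) = 0.531.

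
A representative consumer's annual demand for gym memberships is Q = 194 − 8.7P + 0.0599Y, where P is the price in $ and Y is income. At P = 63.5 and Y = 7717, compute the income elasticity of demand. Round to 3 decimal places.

4.453

At P = 63.5, Y = 7717: Q = 103.798.
Holding P constant, ∂Q/∂Y = 0.0599.
η_Y = (∂Q/∂Y)·(Y/Q) = 0.0599 × (7717/103.798) = 4.453.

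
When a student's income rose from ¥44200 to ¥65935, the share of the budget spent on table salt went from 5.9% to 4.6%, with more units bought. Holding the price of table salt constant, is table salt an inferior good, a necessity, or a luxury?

necessity

Quantity rises but the budget share falls as income rises, so 0 < η < 1.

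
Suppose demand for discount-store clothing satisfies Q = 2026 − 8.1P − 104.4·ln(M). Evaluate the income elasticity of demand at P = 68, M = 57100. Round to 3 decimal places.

At P = 68, M = 57100: Q = 331.753.
Holding P constant, ∂Q/∂M = -104.4/M = -0.00182837.
η_M = (∂Q/∂M)·(M/Q) = -0.00182837 × (57100/331.753) = -0.315.

-0.315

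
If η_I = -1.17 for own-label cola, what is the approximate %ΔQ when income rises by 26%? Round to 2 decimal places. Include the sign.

-30.42%

%ΔQ ≈ η × %ΔI = -1.17 × 26% = -30.42%.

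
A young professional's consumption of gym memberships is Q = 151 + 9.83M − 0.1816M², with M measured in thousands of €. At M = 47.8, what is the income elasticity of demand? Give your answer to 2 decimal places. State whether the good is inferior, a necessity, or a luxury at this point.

-1.75 (inferior good)

At M = 47.8: Q = 205.9471.
dQ/dM = 9.83 − 0.3632M = -7.53096.
η = (dQ/dM)·(M/Q) = -7.53096 × (47.8/205.9471) = -1.75.
η < 0 ⇒ inferior good.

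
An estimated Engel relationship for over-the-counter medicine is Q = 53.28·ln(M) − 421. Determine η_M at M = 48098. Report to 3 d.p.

0.347

At M = 48098: Q = 153.411.
dQ/dM = 53.28/M = 0.00110774 at this income.
η = (dQ/dM)·(M/Q) = 0.00110774 × (48098/153.411) = 0.347.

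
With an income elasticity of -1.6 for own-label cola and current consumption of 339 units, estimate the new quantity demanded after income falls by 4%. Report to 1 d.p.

%ΔQ ≈ η × %ΔI = -1.6 × (-4%) = 6.4%.
New Q ≈ 339 × (1 + 0.064) = 360.7.

360.7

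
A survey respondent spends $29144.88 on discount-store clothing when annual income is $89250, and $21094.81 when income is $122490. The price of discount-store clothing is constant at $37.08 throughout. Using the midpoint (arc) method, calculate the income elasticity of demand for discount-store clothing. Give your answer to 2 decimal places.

With a constant price, Q₁ = 29144.88/37.08 = 786.000 and Q₂ = 21094.81/37.08 = 568.900 (equivalently, work directly with expenditure since P cancels).
Midpoint %ΔQ = (21094.81 − 29144.88)/25119.85 = -0.32047; midpoint %ΔI = (122490 − 89250)/105870 = 0.31397.
η = -0.32047 / 0.31397 = -1.02.

-1.02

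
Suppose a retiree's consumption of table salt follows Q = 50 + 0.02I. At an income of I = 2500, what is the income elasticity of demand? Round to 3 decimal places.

At I = 2500: Q = 100.000.
dQ/dI = 0.02.
η = (dQ/dI)·(I/Q) = 0.02 × (2500/100.000) = 0.500.

0.500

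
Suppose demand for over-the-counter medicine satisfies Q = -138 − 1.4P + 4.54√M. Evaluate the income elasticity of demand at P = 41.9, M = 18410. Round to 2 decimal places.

At P = 41.9, M = 18410: Q = 419.343.
Holding P constant, ∂Q/∂M = 4.54/(2√M) = 0.0167301.
η_M = (∂Q/∂M)·(M/Q) = 0.0167301 × (18410/419.343) = 0.73.

0.73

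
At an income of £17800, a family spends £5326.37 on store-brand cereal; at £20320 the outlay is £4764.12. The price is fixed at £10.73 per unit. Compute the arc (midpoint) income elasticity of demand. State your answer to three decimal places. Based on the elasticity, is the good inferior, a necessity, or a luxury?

-0.843 (inferior good)

With a constant price, Q₁ = 5326.37/10.73 = 496.400 and Q₂ = 4764.12/10.73 = 444.000 (equivalently, work directly with expenditure since P cancels).
Midpoint %ΔQ = (4764.12 − 5326.37)/5045.25 = -0.11144; midpoint %ΔI = (20320 − 17800)/19060 = 0.13221.
η = -0.11144 / 0.13221 = -0.843.
η < 0 ⇒ inferior good.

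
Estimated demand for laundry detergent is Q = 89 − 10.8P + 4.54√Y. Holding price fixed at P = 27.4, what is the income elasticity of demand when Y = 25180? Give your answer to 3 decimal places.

At P = 27.4, Y = 25180: Q = 513.497.
Holding P constant, ∂Q/∂Y = 4.54/(2√Y) = 0.0143053.
η_Y = (∂Q/∂Y)·(Y/Q) = 0.0143053 × (25180/513.497) = 0.701.

0.701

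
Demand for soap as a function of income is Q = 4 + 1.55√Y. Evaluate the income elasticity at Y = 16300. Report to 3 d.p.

0.490

At Y = 16300: Q = 201.891.
dQ/dY = 1.55/(2√Y) = 0.00607027 at this income.
η = (dQ/dY)·(Y/Q) = 0.00607027 × (16300/201.891) = 0.490.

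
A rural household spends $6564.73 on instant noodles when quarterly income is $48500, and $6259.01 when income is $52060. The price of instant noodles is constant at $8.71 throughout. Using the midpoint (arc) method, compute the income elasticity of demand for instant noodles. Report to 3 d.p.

With a constant price, Q₁ = 6564.73/8.71 = 753.700 and Q₂ = 6259.01/8.71 = 718.600 (equivalently, work directly with expenditure since P cancels).
Midpoint %ΔQ = (6259.01 − 6564.73)/6411.87 = -0.04768; midpoint %ΔI = (52060 − 48500)/50280 = 0.07080.
η = -0.04768 / 0.07080 = -0.673.

-0.673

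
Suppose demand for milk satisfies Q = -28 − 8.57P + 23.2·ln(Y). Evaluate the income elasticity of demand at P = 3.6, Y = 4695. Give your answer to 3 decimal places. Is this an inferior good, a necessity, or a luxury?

At P = 3.6, Y = 4695: Q = 137.287.
Holding P constant, ∂Q/∂Y = 23.2/Y = 0.00494143.
η_Y = (∂Q/∂Y)·(Y/Q) = 0.00494143 × (4695/137.287) = 0.169.
Since 0 < η < 1, this is a necessity.

0.169 (necessity)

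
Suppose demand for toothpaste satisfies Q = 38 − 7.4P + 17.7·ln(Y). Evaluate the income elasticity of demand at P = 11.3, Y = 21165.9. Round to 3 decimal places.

0.135

At P = 11.3, Y = 21165.9: Q = 130.675.
Holding P constant, ∂Q/∂Y = 17.7/Y = 0.000836251.
η_Y = (∂Q/∂Y)·(Y/Q) = 0.000836251 × (21165.9/130.675) = 0.135.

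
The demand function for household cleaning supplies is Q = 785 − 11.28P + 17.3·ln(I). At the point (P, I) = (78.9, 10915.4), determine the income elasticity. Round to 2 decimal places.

At P = 78.9, I = 10915.4: Q = 55.862.
Holding P constant, ∂Q/∂I = 17.3/I = 0.00158492.
η_I = (∂Q/∂I)·(I/Q) = 0.00158492 × (10915.4/55.862) = 0.31.

0.31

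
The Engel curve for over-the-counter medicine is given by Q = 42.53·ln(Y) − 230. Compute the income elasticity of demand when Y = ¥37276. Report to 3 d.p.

At Y = 37276: Q = 217.675.
dQ/dY = 42.53/Y = 0.00114095 at this income.
η = (dQ/dY)·(Y/Q) = 0.00114095 × (37276/217.675) = 0.195.

0.195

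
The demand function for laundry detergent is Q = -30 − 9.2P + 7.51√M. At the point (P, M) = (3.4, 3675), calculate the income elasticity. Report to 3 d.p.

0.578

At P = 3.4, M = 3675: Q = 393.990.
Holding P constant, ∂Q/∂M = 7.51/(2√M) = 0.0619414.
η_M = (∂Q/∂M)·(M/Q) = 0.0619414 × (3675/393.990) = 0.578.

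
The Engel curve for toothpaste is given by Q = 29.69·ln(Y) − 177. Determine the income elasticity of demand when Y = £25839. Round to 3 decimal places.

At Y = 25839: Q = 124.640.
dQ/dY = 29.69/Y = 0.00114904 at this income.
η = (dQ/dY)·(Y/Q) = 0.00114904 × (25839/124.640) = 0.238.

0.238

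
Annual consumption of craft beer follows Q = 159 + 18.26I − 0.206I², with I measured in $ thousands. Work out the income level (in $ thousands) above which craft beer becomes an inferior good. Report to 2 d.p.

dQ/dI = 18.26 − 0.412I.
The good is inferior where dQ/dI < 0. Setting dQ/dI = 0 gives I = 18.26 / 0.412 = 44.32.

44.32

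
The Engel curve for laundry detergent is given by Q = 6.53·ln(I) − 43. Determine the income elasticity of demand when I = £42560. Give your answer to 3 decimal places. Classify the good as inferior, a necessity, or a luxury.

At I = 42560: Q = 26.601.
dQ/dI = 6.53/I = 0.00015343 at this income.
η = (dQ/dI)·(I/Q) = 0.00015343 × (42560/26.601) = 0.245.
Since 0 < η < 1, the good is a necessity.

0.245 (necessity)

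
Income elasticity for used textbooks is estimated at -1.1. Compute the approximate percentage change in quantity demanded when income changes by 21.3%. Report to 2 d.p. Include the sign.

-23.43%

%ΔQ ≈ η × %ΔI = -1.1 × 21.3% = -23.43%.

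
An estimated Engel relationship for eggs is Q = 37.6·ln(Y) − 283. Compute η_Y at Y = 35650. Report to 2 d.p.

At Y = 35650: Q = 111.105.
dQ/dY = 37.6/Y = 0.0010547 at this income.
η = (dQ/dY)·(Y/Q) = 0.0010547 × (35650/111.105) = 0.34.

0.34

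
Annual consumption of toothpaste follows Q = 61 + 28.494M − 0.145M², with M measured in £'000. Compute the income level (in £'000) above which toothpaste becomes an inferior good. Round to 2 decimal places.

98.26

dQ/dM = 28.494 − 0.29M.
The good is inferior where dQ/dM < 0. Setting dQ/dM = 0 gives M = 28.494 / 0.29 = 98.26.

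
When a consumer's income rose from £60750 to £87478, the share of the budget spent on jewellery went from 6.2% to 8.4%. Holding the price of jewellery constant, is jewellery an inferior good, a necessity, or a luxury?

The budget share rises as income rises, so η > 1.

luxury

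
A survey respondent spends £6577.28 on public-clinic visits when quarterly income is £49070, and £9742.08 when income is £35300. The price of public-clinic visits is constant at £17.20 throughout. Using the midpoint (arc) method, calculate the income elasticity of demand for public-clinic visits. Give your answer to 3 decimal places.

With a constant price, Q₁ = 6577.28/17.20 = 382.400 and Q₂ = 9742.08/17.20 = 566.400 (equivalently, work directly with expenditure since P cancels).
Midpoint %ΔQ = (9742.08 − 6577.28)/8159.68 = 0.38786; midpoint %ΔI = (35300 − 49070)/42185 = -0.32642.
η = 0.38786 / -0.32642 = -1.188.

-1.188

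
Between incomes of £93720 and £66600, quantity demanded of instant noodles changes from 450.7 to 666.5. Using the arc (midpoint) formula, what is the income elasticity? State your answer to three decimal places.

-1.142

ΔQ = 666.5 − 450.7 = 215.8; midpoint Q̄ = (450.7 + 666.5)/2 = 558.6.
ΔI = 66600 − 93720 = -27120; midpoint Ī = (93720 + 66600)/2 = 80160.
η = (ΔQ/Q̄) ÷ (ΔI/Ī) = (215.8/558.6) ÷ (-27120/80160) = -1.142.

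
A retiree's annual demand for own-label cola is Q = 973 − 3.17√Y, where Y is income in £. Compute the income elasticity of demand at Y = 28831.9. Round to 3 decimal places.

At Y = 28831.9: Q = 434.735.
dQ/dY = -3.17/(2√Y) = -0.00933453 at this income.
η = (dQ/dY)·(Y/Q) = -0.00933453 × (28831.9/434.735) = -0.619.

-0.619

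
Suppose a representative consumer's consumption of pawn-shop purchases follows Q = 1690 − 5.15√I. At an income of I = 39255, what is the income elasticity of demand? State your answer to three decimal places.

-0.762

At I = 39255: Q = 669.637.
dQ/dI = -5.15/(2√I) = -0.0129966 at this income.
η = (dQ/dI)·(I/Q) = -0.0129966 × (39255/669.637) = -0.762.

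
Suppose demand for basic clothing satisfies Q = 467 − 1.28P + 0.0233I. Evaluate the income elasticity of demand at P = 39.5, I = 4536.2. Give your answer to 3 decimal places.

At P = 39.5, I = 4536.2: Q = 522.133.
Holding P constant, ∂Q/∂I = 0.0233.
η_I = (∂Q/∂I)·(I/Q) = 0.0233 × (4536.2/522.133) = 0.202.

0.202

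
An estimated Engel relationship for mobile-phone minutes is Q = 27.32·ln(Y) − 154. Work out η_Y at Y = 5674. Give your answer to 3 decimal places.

0.333

At Y = 5674: Q = 82.145.
dQ/dY = 27.32/Y = 0.00481495 at this income.
η = (dQ/dY)·(Y/Q) = 0.00481495 × (5674/82.145) = 0.333.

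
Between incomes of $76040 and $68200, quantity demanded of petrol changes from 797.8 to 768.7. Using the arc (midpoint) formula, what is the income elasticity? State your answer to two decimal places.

0.34

ΔQ = 768.7 − 797.8 = -29.1; midpoint Q̄ = (797.8 + 768.7)/2 = 783.25.
ΔI = 68200 − 76040 = -7840; midpoint Ī = (76040 + 68200)/2 = 72120.
η = (ΔQ/Q̄) ÷ (ΔI/Ī) = (-29.1/783.25) ÷ (-7840/72120) = 0.34.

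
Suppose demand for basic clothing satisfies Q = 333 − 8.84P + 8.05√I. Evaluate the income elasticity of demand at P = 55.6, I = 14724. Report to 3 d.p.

0.597

At P = 55.6, I = 14724: Q = 818.303.
Holding P constant, ∂Q/∂I = 8.05/(2√I) = 0.0331706.
η_I = (∂Q/∂I)·(I/Q) = 0.0331706 × (14724/818.303) = 0.597.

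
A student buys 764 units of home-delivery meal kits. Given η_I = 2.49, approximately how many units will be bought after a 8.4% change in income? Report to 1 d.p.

923.8

%ΔQ ≈ η × %ΔI = 2.49 × 8.4% = 20.916%.
New Q ≈ 764 × (1 + 0.20916) = 923.8.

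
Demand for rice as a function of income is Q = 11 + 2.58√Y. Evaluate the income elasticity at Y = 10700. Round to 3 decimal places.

0.480

At Y = 10700: Q = 277.877.
dQ/dY = 2.58/(2√Y) = 0.0124709 at this income.
η = (dQ/dY)·(Y/Q) = 0.0124709 × (10700/277.877) = 0.480.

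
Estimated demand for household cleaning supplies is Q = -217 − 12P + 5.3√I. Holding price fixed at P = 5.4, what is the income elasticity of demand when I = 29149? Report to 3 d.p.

At P = 5.4, I = 29149: Q = 623.073.
Holding P constant, ∂Q/∂I = 5.3/(2√I) = 0.0155215.
η_I = (∂Q/∂I)·(I/Q) = 0.0155215 × (29149/623.073) = 0.726.

0.726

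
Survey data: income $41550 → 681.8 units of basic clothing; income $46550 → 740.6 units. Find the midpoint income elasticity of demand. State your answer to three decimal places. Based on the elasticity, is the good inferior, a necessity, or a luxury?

ΔQ = 740.6 − 681.8 = 58.8; midpoint Q̄ = (681.8 + 740.6)/2 = 711.2.
ΔI = 46550 − 41550 = 5000; midpoint Ī = (41550 + 46550)/2 = 44050.
η = (ΔQ/Q̄) ÷ (ΔI/Ī) = (58.8/711.2) ÷ (5000/44050) = 0.728.
0 < η < 1 ⇒ necessity.

0.728 (necessity)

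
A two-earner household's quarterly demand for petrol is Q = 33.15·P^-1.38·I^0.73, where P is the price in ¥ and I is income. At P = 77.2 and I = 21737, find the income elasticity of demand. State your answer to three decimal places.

For a multiplicative demand Q = A·P^α·I^β, the income elasticity is β everywhere.
Here β = 0.73, so η = 0.730.

0.730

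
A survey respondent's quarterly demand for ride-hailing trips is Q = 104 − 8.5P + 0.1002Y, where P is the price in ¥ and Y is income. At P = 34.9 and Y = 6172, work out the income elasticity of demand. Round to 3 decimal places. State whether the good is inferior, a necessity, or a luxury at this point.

At P = 34.9, Y = 6172: Q = 425.784.
Holding P constant, ∂Q/∂Y = 0.1002.
η_Y = (∂Q/∂Y)·(Y/Q) = 0.1002 × (6172/425.784) = 1.452.
Since η > 1, this is a luxury.

1.452 (luxury)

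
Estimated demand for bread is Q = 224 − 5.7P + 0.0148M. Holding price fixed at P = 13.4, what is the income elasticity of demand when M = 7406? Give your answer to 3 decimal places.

At P = 13.4, M = 7406: Q = 257.229.
Holding P constant, ∂Q/∂M = 0.0148.
η_M = (∂Q/∂M)·(M/Q) = 0.0148 × (7406/257.229) = 0.426.

0.426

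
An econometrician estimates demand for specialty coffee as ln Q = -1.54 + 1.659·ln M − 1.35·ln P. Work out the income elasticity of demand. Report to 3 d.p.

1.659

In a log-linear demand, the coefficient on ln M is the income elasticity.
So η = 1.659.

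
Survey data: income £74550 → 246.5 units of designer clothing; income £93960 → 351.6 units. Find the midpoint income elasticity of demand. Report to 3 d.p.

1.526

ΔQ = 351.6 − 246.5 = 105.1; midpoint Q̄ = (246.5 + 351.6)/2 = 299.05.
ΔI = 93960 − 74550 = 19410; midpoint Ī = (74550 + 93960)/2 = 84255.
η = (ΔQ/Q̄) ÷ (ΔI/Ī) = (105.1/299.05) ÷ (19410/84255) = 1.526.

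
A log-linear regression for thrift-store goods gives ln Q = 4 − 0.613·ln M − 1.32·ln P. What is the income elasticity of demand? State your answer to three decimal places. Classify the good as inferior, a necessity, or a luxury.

-0.613 (inferior good)

In a log-linear demand, the coefficient on ln M is the income elasticity.
So η = -0.613.
η < 0 ⇒ inferior good.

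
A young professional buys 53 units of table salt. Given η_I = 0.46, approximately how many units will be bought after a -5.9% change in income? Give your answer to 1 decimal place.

51.6

%ΔQ ≈ η × %ΔI = 0.46 × (-5.9%) = -2.714%.
New Q ≈ 53 × (1 − 0.02714) = 51.6.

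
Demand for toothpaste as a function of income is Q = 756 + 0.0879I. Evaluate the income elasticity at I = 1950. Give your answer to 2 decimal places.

At I = 1950: Q = 927.405.
dQ/dI = 0.0879.
η = (dQ/dI)·(I/Q) = 0.0879 × (1950/927.405) = 0.18.

0.18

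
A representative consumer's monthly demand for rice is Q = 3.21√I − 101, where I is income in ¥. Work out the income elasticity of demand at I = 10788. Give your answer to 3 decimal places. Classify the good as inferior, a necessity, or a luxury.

0.717 (necessity)

At I = 10788: Q = 232.408.
dQ/dI = 3.21/(2√I) = 0.0154527 at this income.
η = (dQ/dI)·(I/Q) = 0.0154527 × (10788/232.408) = 0.717.
Since 0 < η < 1, the good is a necessity.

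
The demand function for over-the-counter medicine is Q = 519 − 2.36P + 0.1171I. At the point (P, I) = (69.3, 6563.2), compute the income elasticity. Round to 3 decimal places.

0.684

At P = 69.3, I = 6563.2: Q = 1124.003.
Holding P constant, ∂Q/∂I = 0.1171.
η_I = (∂Q/∂I)·(I/Q) = 0.1171 × (6563.2/1124.003) = 0.684.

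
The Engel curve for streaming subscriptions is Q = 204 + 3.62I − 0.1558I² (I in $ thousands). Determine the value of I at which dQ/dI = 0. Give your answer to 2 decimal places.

11.62

dQ/dI = 3.62 − 0.3116I.
The good is inferior where dQ/dI < 0. Setting dQ/dI = 0 gives I = 3.62 / 0.3116 = 11.62.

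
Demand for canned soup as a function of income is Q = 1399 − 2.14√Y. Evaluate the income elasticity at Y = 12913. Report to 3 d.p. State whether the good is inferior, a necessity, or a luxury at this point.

-0.105 (inferior good)

At Y = 12913: Q = 1155.820.
dQ/dY = -2.14/(2√Y) = -0.00941608 at this income.
η = (dQ/dY)·(Y/Q) = -0.00941608 × (12913/1155.820) = -0.105.
Since η < 0, the good is an inferior good.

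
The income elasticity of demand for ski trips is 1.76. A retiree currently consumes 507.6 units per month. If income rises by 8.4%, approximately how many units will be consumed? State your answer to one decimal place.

%ΔQ ≈ η × %ΔI = 1.76 × 8.4% = 14.784%.
New Q ≈ 507.6 × (1 + 0.14784) = 582.6.

582.6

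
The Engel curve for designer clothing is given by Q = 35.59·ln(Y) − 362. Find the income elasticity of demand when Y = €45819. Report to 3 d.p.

1.782

At Y = 45819: Q = 19.968.
dQ/dY = 35.59/Y = 0.000776752 at this income.
η = (dQ/dY)·(Y/Q) = 0.000776752 × (45819/19.968) = 1.782.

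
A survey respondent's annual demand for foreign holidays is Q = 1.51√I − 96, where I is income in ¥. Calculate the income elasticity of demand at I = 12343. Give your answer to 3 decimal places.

At I = 12343: Q = 71.760.
dQ/dI = 1.51/(2√I) = 0.00679574 at this income.
η = (dQ/dI)·(I/Q) = 0.00679574 × (12343/71.760) = 1.169.

1.169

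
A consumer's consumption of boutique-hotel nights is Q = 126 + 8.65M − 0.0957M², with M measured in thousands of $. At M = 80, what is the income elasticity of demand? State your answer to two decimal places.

At M = 80: Q = 205.5200.
dQ/dM = 8.65 − 0.1914M = -6.66200.
η = (dQ/dM)·(M/Q) = -6.66200 × (80/205.5200) = -2.59.

-2.59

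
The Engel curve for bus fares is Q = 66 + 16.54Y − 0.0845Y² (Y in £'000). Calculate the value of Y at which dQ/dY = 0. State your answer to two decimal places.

dQ/dY = 16.54 − 0.169Y.
The good is inferior where dQ/dY < 0. Setting dQ/dY = 0 gives Y = 16.54 / 0.169 = 97.87.

97.87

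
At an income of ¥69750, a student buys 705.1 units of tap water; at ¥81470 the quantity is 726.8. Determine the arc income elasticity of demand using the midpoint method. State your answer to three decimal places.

0.196

ΔQ = 726.8 − 705.1 = 21.7; midpoint Q̄ = (705.1 + 726.8)/2 = 715.95.
ΔI = 81470 − 69750 = 11720; midpoint Ī = (69750 + 81470)/2 = 75610.
η = (ΔQ/Q̄) ÷ (ΔI/Ī) = (21.7/715.95) ÷ (11720/75610) = 0.196.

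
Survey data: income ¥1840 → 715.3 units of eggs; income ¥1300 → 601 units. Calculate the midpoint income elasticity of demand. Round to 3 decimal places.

0.505

ΔQ = 601 − 715.3 = -114.3; midpoint Q̄ = (715.3 + 601)/2 = 658.15.
ΔI = 1300 − 1840 = -540; midpoint Ī = (1840 + 1300)/2 = 1570.
η = (ΔQ/Q̄) ÷ (ΔI/Ī) = (-114.3/658.15) ÷ (-540/1570) = 0.505.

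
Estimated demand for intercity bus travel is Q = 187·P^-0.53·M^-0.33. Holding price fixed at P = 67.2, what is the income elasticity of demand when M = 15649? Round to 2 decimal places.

For a multiplicative demand Q = A·P^α·M^β, the income elasticity is β everywhere.
Here β = -0.33, so η = -0.33.

-0.33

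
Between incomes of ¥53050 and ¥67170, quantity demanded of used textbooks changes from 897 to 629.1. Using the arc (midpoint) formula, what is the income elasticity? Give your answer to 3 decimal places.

-1.495

ΔQ = 629.1 − 897 = -267.9; midpoint Q̄ = (897 + 629.1)/2 = 763.05.
ΔI = 67170 − 53050 = 14120; midpoint Ī = (53050 + 67170)/2 = 60110.
η = (ΔQ/Q̄) ÷ (ΔI/Ī) = (-267.9/763.05) ÷ (14120/60110) = -1.495.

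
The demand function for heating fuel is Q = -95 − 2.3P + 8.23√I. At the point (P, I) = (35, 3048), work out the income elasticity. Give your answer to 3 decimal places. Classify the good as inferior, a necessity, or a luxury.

At P = 35, I = 3048: Q = 278.868.
Holding P constant, ∂Q/∂I = 8.23/(2√I) = 0.0745354.
η_I = (∂Q/∂I)·(I/Q) = 0.0745354 × (3048/278.868) = 0.815.
Since 0 < η < 1, this is a necessity.

0.815 (necessity)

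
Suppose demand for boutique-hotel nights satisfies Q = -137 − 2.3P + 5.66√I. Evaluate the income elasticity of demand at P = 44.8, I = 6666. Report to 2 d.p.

At P = 44.8, I = 6666: Q = 222.074.
Holding P constant, ∂Q/∂I = 5.66/(2√I) = 0.034662.
η_I = (∂Q/∂I)·(I/Q) = 0.034662 × (6666/222.074) = 1.04.

1.04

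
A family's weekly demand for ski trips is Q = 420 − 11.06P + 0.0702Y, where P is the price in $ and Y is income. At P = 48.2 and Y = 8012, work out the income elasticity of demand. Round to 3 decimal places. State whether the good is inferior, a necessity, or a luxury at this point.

1.252 (luxury)

At P = 48.2, Y = 8012: Q = 449.350.
Holding P constant, ∂Q/∂Y = 0.0702.
η_Y = (∂Q/∂Y)·(Y/Q) = 0.0702 × (8012/449.350) = 1.252.
Since η > 1, this is a luxury.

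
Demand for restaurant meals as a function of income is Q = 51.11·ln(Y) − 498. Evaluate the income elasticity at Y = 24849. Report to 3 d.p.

2.653

At Y = 24849: Q = 19.262.
dQ/dY = 51.11/Y = 0.00205682 at this income.
η = (dQ/dY)·(Y/Q) = 0.00205682 × (24849/19.262) = 2.653.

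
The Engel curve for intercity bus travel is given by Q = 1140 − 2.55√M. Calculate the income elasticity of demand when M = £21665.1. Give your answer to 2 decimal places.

-0.25

At M = 21665.1: Q = 764.664.
dQ/dM = -2.55/(2√M) = -0.00866223 at this income.
η = (dQ/dM)·(M/Q) = -0.00866223 × (21665.1/764.664) = -0.25.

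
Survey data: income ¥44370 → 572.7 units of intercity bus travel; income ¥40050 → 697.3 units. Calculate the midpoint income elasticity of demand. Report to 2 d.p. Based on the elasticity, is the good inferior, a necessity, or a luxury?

ΔQ = 697.3 − 572.7 = 124.6; midpoint Q̄ = (572.7 + 697.3)/2 = 635.
ΔI = 40050 − 44370 = -4320; midpoint Ī = (44370 + 40050)/2 = 42210.
η = (ΔQ/Q̄) ÷ (ΔI/Ī) = (124.6/635) ÷ (-4320/42210) = -1.92.
η < 0 ⇒ inferior good.

-1.92 (inferior good)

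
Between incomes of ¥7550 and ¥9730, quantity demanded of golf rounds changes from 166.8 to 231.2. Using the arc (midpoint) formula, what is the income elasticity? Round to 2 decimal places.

ΔQ = 231.2 − 166.8 = 64.4; midpoint Q̄ = (166.8 + 231.2)/2 = 199.
ΔI = 9730 − 7550 = 2180; midpoint Ī = (7550 + 9730)/2 = 8640.
η = (ΔQ/Q̄) ÷ (ΔI/Ī) = (64.4/199) ÷ (2180/8640) = 1.28.

1.28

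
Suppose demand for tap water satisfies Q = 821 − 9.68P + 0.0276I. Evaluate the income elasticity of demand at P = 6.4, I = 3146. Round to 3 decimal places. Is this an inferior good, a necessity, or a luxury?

At P = 6.4, I = 3146: Q = 845.878.
Holding P constant, ∂Q/∂I = 0.0276.
η_I = (∂Q/∂I)·(I/Q) = 0.0276 × (3146/845.878) = 0.103.
Since 0 < η < 1, this is a necessity.

0.103 (necessity)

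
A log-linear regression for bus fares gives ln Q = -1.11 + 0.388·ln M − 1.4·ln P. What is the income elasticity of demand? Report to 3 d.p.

In a log-linear demand, the coefficient on ln M is the income elasticity.
So η = 0.388.

0.388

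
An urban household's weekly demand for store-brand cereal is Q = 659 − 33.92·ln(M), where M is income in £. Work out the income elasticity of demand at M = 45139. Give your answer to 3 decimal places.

At M = 45139: Q = 295.462.
dQ/dM = -33.92/M = -0.000751457 at this income.
η = (dQ/dM)·(M/Q) = -0.000751457 × (45139/295.462) = -0.115.

-0.115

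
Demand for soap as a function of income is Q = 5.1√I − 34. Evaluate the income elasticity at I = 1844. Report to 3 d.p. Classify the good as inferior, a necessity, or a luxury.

At I = 1844: Q = 185.003.
dQ/dI = 5.1/(2√I) = 0.0593827 at this income.
η = (dQ/dI)·(I/Q) = 0.0593827 × (1844/185.003) = 0.592.
Since 0 < η < 1, the good is a necessity.

0.592 (necessity)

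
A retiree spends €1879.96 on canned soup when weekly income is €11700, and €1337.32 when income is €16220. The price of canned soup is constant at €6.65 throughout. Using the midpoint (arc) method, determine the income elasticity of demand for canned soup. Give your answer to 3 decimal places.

With a constant price, Q₁ = 1879.96/6.65 = 282.701 and Q₂ = 1337.32/6.65 = 201.101 (equivalently, work directly with expenditure since P cancels).
Midpoint %ΔQ = (1337.32 − 1879.96)/1608.64 = -0.33733; midpoint %ΔI = (16220 − 11700)/13960 = 0.32378.
η = -0.33733 / 0.32378 = -1.042.

-1.042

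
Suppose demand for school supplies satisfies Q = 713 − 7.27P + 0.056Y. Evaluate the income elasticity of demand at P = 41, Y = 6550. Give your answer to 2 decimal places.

0.47

At P = 41, Y = 6550: Q = 781.730.
Holding P constant, ∂Q/∂Y = 0.056.
η_Y = (∂Q/∂Y)·(Y/Q) = 0.056 × (6550/781.730) = 0.47.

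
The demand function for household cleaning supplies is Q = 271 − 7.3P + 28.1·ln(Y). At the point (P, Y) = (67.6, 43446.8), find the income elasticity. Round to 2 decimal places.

0.36

At P = 67.6, Y = 43446.8: Q = 77.608.
Holding P constant, ∂Q/∂Y = 28.1/Y = 0.000646768.
η_Y = (∂Q/∂Y)·(Y/Q) = 0.000646768 × (43446.8/77.608) = 0.36.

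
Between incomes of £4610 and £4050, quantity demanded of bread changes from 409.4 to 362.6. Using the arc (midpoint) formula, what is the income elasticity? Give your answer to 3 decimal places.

0.937

ΔQ = 362.6 − 409.4 = -46.8; midpoint Q̄ = (409.4 + 362.6)/2 = 386.
ΔI = 4050 − 4610 = -560; midpoint Ī = (4610 + 4050)/2 = 4330.
η = (ΔQ/Q̄) ÷ (ΔI/Ī) = (-46.8/386) ÷ (-560/4330) = 0.937.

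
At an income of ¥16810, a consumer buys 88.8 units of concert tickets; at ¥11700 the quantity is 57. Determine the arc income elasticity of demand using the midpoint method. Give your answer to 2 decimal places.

1.22

ΔQ = 57 − 88.8 = -31.8; midpoint Q̄ = (88.8 + 57)/2 = 72.9.
ΔI = 11700 − 16810 = -5110; midpoint Ī = (16810 + 11700)/2 = 14255.
η = (ΔQ/Q̄) ÷ (ΔI/Ī) = (-31.8/72.9) ÷ (-5110/14255) = 1.22.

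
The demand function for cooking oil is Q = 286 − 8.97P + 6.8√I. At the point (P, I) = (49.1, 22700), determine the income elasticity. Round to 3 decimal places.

At P = 49.1, I = 22700: Q = 870.096.
Holding P constant, ∂Q/∂I = 6.8/(2√I) = 0.0225666.
η_I = (∂Q/∂I)·(I/Q) = 0.0225666 × (22700/870.096) = 0.589.

0.589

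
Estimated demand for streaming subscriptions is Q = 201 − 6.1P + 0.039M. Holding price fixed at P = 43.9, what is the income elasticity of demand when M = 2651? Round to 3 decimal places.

At P = 43.9, M = 2651: Q = 36.599.
Holding P constant, ∂Q/∂M = 0.039.
η_M = (∂Q/∂M)·(M/Q) = 0.039 × (2651/36.599) = 2.825.

2.825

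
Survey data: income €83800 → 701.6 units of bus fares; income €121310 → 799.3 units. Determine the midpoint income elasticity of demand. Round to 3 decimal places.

0.356

ΔQ = 799.3 − 701.6 = 97.7; midpoint Q̄ = (701.6 + 799.3)/2 = 750.45.
ΔI = 121310 − 83800 = 37510; midpoint Ī = (83800 + 121310)/2 = 102555.
η = (ΔQ/Q̄) ÷ (ΔI/Ī) = (97.7/750.45) ÷ (37510/102555) = 0.356.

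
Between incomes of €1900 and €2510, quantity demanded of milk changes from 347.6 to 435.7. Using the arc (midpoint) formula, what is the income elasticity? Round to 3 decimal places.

0.813

ΔQ = 435.7 − 347.6 = 88.1; midpoint Q̄ = (347.6 + 435.7)/2 = 391.65.
ΔI = 2510 − 1900 = 610; midpoint Ī = (1900 + 2510)/2 = 2205.
η = (ΔQ/Q̄) ÷ (ΔI/Ī) = (88.1/391.65) ÷ (610/2205) = 0.813.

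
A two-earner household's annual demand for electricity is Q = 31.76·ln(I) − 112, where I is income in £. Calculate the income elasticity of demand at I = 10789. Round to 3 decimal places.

0.174

At I = 10789: Q = 182.932.
dQ/dI = 31.76/I = 0.00294374 at this income.
η = (dQ/dI)·(I/Q) = 0.00294374 × (10789/182.932) = 0.174.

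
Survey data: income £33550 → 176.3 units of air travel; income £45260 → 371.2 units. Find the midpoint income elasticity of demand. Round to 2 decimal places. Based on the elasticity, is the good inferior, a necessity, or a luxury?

ΔQ = 371.2 − 176.3 = 194.9; midpoint Q̄ = (176.3 + 371.2)/2 = 273.75.
ΔI = 45260 − 33550 = 11710; midpoint Ī = (33550 + 45260)/2 = 39405.
η = (ΔQ/Q̄) ÷ (ΔI/Ī) = (194.9/273.75) ÷ (11710/39405) = 2.40.
η > 1 ⇒ luxury.

2.40 (luxury)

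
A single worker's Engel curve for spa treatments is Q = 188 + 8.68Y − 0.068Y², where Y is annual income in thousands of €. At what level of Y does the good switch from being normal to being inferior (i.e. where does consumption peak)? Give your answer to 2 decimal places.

dQ/dY = 8.68 − 0.136Y.
The good is inferior where dQ/dY < 0. Setting dQ/dY = 0 gives Y = 8.68 / 0.136 = 63.82.

63.82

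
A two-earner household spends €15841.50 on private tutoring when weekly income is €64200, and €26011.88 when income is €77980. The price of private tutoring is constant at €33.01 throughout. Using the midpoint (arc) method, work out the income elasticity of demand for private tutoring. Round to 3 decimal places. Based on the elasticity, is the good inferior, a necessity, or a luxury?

With a constant price, Q₁ = 15841.50/33.01 = 479.900 and Q₂ = 26011.88/33.01 = 788.000 (equivalently, work directly with expenditure since P cancels).
Midpoint %ΔQ = (26011.88 − 15841.50)/20926.69 = 0.48600; midpoint %ΔI = (77980 − 64200)/71090 = 0.19384.
η = 0.48600 / 0.19384 = 2.507.
η > 1 ⇒ luxury.

2.507 (luxury)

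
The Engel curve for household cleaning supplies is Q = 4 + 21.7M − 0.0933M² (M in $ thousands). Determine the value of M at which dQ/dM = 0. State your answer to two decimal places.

dQ/dM = 21.7 − 0.1866M.
The good is inferior where dQ/dM < 0. Setting dQ/dM = 0 gives M = 21.7 / 0.1866 = 116.29.

116.29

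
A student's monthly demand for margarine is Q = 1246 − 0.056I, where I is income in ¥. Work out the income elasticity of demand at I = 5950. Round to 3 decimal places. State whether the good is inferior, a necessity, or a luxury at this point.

-0.365 (inferior good)

At I = 5950: Q = 912.800.
dQ/dI = −0.056.
η = (dQ/dI)·(I/Q) = -0.056 × (5950/912.800) = -0.365.
Since η < 0, the good is an inferior good.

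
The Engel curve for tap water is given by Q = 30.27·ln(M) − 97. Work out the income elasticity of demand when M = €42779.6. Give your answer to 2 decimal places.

At M = 42779.6: Q = 225.794.
dQ/dM = 30.27/M = 0.00070758 at this income.
η = (dQ/dM)·(M/Q) = 0.00070758 × (42779.6/225.794) = 0.13.

0.13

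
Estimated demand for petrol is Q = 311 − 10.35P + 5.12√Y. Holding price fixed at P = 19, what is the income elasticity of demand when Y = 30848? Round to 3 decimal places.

At P = 19, Y = 30848: Q = 1013.606.
Holding P constant, ∂Q/∂Y = 5.12/(2√Y) = 0.0145756.
η_Y = (∂Q/∂Y)·(Y/Q) = 0.0145756 × (30848/1013.606) = 0.444.

0.444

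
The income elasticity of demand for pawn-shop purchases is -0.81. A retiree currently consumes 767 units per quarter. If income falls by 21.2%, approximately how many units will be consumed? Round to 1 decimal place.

898.7

%ΔQ ≈ η × %ΔI = -0.81 × (-21.2%) = 17.172%.
New Q ≈ 767 × (1 + 0.17172) = 898.7.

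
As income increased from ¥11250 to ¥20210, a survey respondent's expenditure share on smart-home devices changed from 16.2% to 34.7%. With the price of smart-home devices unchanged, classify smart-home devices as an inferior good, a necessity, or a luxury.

luxury

The budget share rises as income rises, so η > 1.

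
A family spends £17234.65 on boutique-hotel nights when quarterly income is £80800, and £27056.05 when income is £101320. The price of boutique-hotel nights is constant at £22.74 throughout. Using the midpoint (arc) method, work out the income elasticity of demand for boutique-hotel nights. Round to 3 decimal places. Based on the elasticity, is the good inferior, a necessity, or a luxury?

With a constant price, Q₁ = 17234.65/22.74 = 757.900 and Q₂ = 27056.05/22.74 = 1189.800 (equivalently, work directly with expenditure since P cancels).
Midpoint %ΔQ = (27056.05 − 17234.65)/22145.35 = 0.44350; midpoint %ΔI = (101320 − 80800)/91060 = 0.22535.
η = 0.44350 / 0.22535 = 1.968.
η > 1 ⇒ luxury.

1.968 (luxury)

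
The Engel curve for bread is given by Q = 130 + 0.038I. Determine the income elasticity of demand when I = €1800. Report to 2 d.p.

0.34

At I = 1800: Q = 198.400.
dQ/dI = 0.038.
η = (dQ/dI)·(I/Q) = 0.038 × (1800/198.400) = 0.34.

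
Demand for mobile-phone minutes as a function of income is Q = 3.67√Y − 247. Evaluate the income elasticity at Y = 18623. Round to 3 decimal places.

At Y = 18623: Q = 253.831.
dQ/dY = 3.67/(2√Y) = 0.0134466 at this income.
η = (dQ/dY)·(Y/Q) = 0.0134466 × (18623/253.831) = 0.987.

0.987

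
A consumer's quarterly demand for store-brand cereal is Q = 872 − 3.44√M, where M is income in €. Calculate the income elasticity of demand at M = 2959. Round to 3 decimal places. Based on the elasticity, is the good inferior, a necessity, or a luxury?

-0.137 (inferior good)

At M = 2959: Q = 684.875.
dQ/dM = -3.44/(2√M) = -0.0316196 at this income.
η = (dQ/dM)·(M/Q) = -0.0316196 × (2959/684.875) = -0.137.
Since η < 0, the good is an inferior good.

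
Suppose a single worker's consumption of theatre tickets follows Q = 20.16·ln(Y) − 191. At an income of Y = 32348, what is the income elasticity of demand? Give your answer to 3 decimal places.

At Y = 32348: Q = 18.348.
dQ/dY = 20.16/Y = 0.000623222 at this income.
η = (dQ/dY)·(Y/Q) = 0.000623222 × (32348/18.348) = 1.099.

1.099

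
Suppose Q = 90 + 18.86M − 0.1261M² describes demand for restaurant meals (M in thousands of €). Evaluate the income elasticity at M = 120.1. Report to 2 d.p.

At M = 120.1: Q = 536.2183.
dQ/dM = 18.86 − 0.2522M = -11.42922.
η = (dQ/dM)·(M/Q) = -11.42922 × (120.1/536.2183) = -2.56.

-2.56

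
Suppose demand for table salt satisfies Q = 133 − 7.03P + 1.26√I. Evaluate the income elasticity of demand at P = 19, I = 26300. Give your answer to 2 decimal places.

At P = 19, I = 26300: Q = 203.768.
Holding P constant, ∂Q/∂I = 1.26/(2√I) = 0.00388475.
η_I = (∂Q/∂I)·(I/Q) = 0.00388475 × (26300/203.768) = 0.50.

0.50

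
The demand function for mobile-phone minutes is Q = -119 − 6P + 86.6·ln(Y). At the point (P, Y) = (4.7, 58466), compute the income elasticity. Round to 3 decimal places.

0.108

At P = 4.7, Y = 58466: Q = 803.339.
Holding P constant, ∂Q/∂Y = 86.6/Y = 0.0014812.
η_Y = (∂Q/∂Y)·(Y/Q) = 0.0014812 × (58466/803.339) = 0.108.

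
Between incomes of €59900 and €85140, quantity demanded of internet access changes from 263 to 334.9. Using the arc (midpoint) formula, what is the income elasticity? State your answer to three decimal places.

ΔQ = 334.9 − 263 = 71.9; midpoint Q̄ = (263 + 334.9)/2 = 298.95.
ΔI = 85140 − 59900 = 25240; midpoint Ī = (59900 + 85140)/2 = 72520.
η = (ΔQ/Q̄) ÷ (ΔI/Ī) = (71.9/298.95) ÷ (25240/72520) = 0.691.

0.691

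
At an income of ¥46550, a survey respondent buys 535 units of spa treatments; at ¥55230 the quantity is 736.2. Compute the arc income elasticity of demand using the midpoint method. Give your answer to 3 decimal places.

1.856

ΔQ = 736.2 − 535 = 201.2; midpoint Q̄ = (535 + 736.2)/2 = 635.6.
ΔI = 55230 − 46550 = 8680; midpoint Ī = (46550 + 55230)/2 = 50890.
η = (ΔQ/Q̄) ÷ (ΔI/Ī) = (201.2/635.6) ÷ (8680/50890) = 1.856.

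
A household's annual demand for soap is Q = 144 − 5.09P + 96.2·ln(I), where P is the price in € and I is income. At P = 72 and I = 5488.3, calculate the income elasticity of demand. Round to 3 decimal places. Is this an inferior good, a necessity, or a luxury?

0.159 (necessity)

At P = 72, I = 5488.3: Q = 605.838.
Holding P constant, ∂Q/∂I = 96.2/I = 0.0175282.
η_I = (∂Q/∂I)·(I/Q) = 0.0175282 × (5488.3/605.838) = 0.159.
Since 0 < η < 1, this is a necessity.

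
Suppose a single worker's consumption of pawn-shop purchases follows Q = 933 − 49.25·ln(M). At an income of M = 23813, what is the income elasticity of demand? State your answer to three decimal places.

-0.113

At M = 23813: Q = 436.659.
dQ/dM = -49.25/M = -0.0020682 at this income.
η = (dQ/dM)·(M/Q) = -0.0020682 × (23813/436.659) = -0.113.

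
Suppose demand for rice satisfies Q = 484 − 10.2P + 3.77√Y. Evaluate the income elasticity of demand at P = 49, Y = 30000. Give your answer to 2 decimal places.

0.51

At P = 49, Y = 30000: Q = 637.183.
Holding P constant, ∂Q/∂Y = 3.77/(2√Y) = 0.0108831.
η_Y = (∂Q/∂Y)·(Y/Q) = 0.0108831 × (30000/637.183) = 0.51.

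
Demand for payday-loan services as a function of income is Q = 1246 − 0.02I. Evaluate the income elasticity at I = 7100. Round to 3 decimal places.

-0.129

At I = 7100: Q = 1104.000.
dQ/dI = −0.02.
η = (dQ/dI)·(I/Q) = -0.02 × (7100/1104.000) = -0.129.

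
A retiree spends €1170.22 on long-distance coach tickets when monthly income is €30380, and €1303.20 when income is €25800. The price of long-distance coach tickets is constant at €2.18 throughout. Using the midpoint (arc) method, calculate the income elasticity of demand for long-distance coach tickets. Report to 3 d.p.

-0.659

With a constant price, Q₁ = 1170.22/2.18 = 536.798 and Q₂ = 1303.20/2.18 = 597.798 (equivalently, work directly with expenditure since P cancels).
Midpoint %ΔQ = (1303.20 − 1170.22)/1236.71 = 0.10753; midpoint %ΔI = (25800 − 30380)/28090 = -0.16305.
η = 0.10753 / -0.16305 = -0.659.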